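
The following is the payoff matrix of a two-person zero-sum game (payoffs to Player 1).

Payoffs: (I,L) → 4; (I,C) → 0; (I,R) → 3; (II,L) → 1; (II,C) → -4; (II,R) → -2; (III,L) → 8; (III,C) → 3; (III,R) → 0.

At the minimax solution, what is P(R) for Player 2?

Row minima: I → 0, II → -4, III → 0; maximin = 0.
Column maxima: L → 8, C → 3, R → 3; minimax = 3.
0 ≠ 3, so there is no saddle point; optimal play is mixed.
II is strictly dominated by I, so Player 1 never plays it.
L is strictly dominated by C (it gives Player 1 strictly more in every row), so Player 2 never plays it.
On the remaining 2×2 (I, III vs C, R):
Let Player 1 play I with probability p. Expected payoff against C: 0p + 3(1−p) = −3p + 3; against R: 3p + 0(1−p) = 3p.
Setting these equal: −3p + 3 = 3p ⇒ −6p = -3 ⇒ p = 1/2, and the value is (-3)·(1/2) + 3 = 3/2.
For Player 2: with q = P(C), equating I's and III's payoffs gives −3q + 3 = 3q ⇒ q = 1/2.

1/2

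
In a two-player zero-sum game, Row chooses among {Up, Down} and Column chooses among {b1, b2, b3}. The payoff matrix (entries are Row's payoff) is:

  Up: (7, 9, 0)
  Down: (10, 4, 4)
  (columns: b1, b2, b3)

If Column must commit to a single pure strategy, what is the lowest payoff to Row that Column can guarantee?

Column maxima: b1 → 10, b2 → 9, b3 → 4.
The smallest of these is 4.

4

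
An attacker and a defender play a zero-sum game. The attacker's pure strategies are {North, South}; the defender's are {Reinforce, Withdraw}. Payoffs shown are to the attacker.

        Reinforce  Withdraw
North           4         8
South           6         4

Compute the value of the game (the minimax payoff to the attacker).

16/3

Row minima: North → 4, South → 4; maximin = 4.
Column maxima: Reinforce → 6, Withdraw → 8; minimax = 6.
4 ≠ 6, so there is no saddle point; optimal play is mixed.
Let the attacker play North with probability p. Expected payoff against Reinforce: 4p + 6(1−p) = −2p + 6; against Withdraw: 8p + 4(1−p) = 4p + 4.
Setting these equal: −2p + 6 = 4p + 4 ⇒ −6p = -2 ⇒ p = 1/3, and the value is (-2)·(1/3) + 6 = 16/3.
For the defender: with q = P(Reinforce), equating North's and South's payoffs gives −4q + 8 = 2q + 4 ⇒ q = 2/3.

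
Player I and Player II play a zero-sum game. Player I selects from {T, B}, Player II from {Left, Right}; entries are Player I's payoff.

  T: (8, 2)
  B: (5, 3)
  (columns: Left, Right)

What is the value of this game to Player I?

Row minima: T → 2, B → 3; maximin = 3.
Column maxima: Left → 8, Right → 3; minimax = 3.
Since maximin = minimax = 3, there is a saddle point and the value is 3.

3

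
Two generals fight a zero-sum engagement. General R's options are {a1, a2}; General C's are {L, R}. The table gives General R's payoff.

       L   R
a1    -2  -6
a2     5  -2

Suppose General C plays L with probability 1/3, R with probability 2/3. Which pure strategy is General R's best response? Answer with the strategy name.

Expected payoff of a1: (1/3)·(-2) + (2/3)·(-6) = -14/3.
Expected payoff of a2: (1/3)·5 + (2/3)·(-2) = 1/3.
The largest is 1/3, so General R's best response is a2.

a2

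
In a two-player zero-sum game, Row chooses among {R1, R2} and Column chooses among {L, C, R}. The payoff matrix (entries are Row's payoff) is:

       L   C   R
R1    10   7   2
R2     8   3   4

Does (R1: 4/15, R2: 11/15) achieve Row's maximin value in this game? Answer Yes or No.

Against L this mix gives (4/15)·10 + (11/15)·8 = 128/15.
Against C this mix gives (4/15)·7 + (11/15)·3 = 61/15.
Against R this mix gives (4/15)·2 + (11/15)·4 = 52/15.
Column will play R, holding Row to 52/15. Shifting weight toward the row that does better against R would raise this floor (the equalizing mix achieves 11/3 against both R and C), so the proposed strategy is not optimal.

No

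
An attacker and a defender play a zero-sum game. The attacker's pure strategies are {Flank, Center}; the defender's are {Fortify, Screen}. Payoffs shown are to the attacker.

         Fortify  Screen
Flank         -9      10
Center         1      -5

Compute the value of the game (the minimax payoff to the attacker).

-7/5

Row minima: Flank → -9, Center → -5; maximin = -5.
Column maxima: Fortify → 1, Screen → 10; minimax = 1.
-5 ≠ 1, so there is no saddle point; optimal play is mixed.
Let the attacker play Flank with probability p. Expected payoff against Fortify: (-9)p + 1(1−p) = −10p + 1; against Screen: 10p + (-5)(1−p) = 15p − 5.
Setting these equal: −10p + 1 = 15p − 5 ⇒ −25p = -6 ⇒ p = 6/25, and the value is (-10)·(6/25) + 1 = -7/5.
For the defender: with q = P(Fortify), equating Flank's and Center's payoffs gives −19q + 10 = 6q − 5 ⇒ q = 3/5.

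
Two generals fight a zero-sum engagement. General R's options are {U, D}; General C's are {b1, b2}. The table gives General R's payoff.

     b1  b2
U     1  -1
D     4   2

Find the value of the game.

Row minima: U → -1, D → 2; maximin = 2.
Column maxima: b1 → 4, b2 → 2; minimax = 2.
Since maximin = minimax = 2, there is a saddle point and the value is 2.

2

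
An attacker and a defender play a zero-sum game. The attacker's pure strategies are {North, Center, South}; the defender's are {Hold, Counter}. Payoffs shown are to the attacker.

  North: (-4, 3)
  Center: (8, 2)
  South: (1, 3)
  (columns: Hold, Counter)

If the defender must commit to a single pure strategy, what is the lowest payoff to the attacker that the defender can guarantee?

Column maxima: Hold → 8, Counter → 3.
The smallest of these is 3.

3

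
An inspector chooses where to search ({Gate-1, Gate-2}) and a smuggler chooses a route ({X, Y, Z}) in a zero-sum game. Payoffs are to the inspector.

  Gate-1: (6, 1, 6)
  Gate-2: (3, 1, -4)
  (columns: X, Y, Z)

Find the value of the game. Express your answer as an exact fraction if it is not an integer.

1

Row minima: Gate-1 → 1, Gate-2 → -4; maximin = 1.
Column maxima: X → 6, Y → 1, Z → 6; minimax = 1.
Since maximin = minimax = 1, there is a saddle point and the value is 1.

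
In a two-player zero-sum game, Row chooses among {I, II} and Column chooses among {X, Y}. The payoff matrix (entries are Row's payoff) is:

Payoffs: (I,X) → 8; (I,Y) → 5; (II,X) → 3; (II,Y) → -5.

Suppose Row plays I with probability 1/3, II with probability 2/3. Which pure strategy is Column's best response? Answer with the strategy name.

If Column plays X, Row's expected payoff is (1/3)·8 + (2/3)·3 = 14/3.
If Column plays Y, Row's expected payoff is (1/3)·5 + (2/3)·(-5) = -5/3.
Column minimizes Row's payoff; the smallest is -5/3, so the best response is Y.

Y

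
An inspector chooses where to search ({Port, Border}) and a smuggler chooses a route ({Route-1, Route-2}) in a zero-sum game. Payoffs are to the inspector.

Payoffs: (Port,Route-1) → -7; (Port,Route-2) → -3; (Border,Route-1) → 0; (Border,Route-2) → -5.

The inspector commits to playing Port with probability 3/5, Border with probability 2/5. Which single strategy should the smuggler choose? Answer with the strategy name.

Route-1

If the smuggler plays Route-1, the inspector's expected payoff is (3/5)·(-7) + (2/5)·0 = -21/5.
If the smuggler plays Route-2, the inspector's expected payoff is (3/5)·(-3) + (2/5)·(-5) = -19/5.
The smuggler minimizes the inspector's payoff; the smallest is -21/5, so the best response is Route-1.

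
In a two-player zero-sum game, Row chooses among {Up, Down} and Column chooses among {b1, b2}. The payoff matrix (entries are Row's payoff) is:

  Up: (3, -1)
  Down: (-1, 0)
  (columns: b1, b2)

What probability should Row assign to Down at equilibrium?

Row minima: Up → -1, Down → -1; maximin = -1.
Column maxima: b1 → 3, b2 → 0; minimax = 0.
-1 ≠ 0, so there is no saddle point; optimal play is mixed.
Let Row play Up with probability p. Expected payoff against b1: 3p + (-1)(1−p) = 4p − 1; against b2: (-1)p + 0(1−p) = −p.
Setting these equal: 4p − 1 = −p ⇒ 5p = 1 ⇒ p = 1/5, and the value is (4)·(1/5) − 1 = -1/5.
For Column: with q = P(b1), equating Up's and Down's payoffs gives 4q − 1 = −q ⇒ q = 1/5.

4/5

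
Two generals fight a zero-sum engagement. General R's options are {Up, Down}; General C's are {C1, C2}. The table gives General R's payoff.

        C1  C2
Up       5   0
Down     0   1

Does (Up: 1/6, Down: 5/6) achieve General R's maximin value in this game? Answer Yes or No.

Yes

Against C1 this mix gives (1/6)·5 + (5/6)·0 = 5/6.
Against C2 this mix gives (1/6)·0 + (5/6)·1 = 5/6.
All of General C's active replies (C1, C2) yield 5/6, and no column does worse for General R. The mix makes General C indifferent and guarantees 5/6, so it is optimal.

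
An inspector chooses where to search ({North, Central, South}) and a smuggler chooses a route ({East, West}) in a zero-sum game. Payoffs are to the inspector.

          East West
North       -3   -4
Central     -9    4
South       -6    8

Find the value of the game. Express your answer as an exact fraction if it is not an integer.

Row minima: North → -4, Central → -9, South → -6; maximin = -4.
Column maxima: East → -3, West → 8; minimax = -3.
-4 ≠ -3, so there is no saddle point; optimal play is mixed.
Central is strictly dominated by South, so the inspector never plays it.
On the remaining 2×2 (North, South vs East, West):
Let the inspector play North with probability p. Expected payoff against East: (-3)p + (-6)(1−p) = 3p − 6; against West: (-4)p + 8(1−p) = −12p + 8.
Setting these equal: 3p − 6 = −12p + 8 ⇒ 15p = 14 ⇒ p = 14/15, and the value is (3)·(14/15) − 6 = -16/5.
For the smuggler: with q = P(East), equating North's and South's payoffs gives q − 4 = −14q + 8 ⇒ q = 4/5.

-16/5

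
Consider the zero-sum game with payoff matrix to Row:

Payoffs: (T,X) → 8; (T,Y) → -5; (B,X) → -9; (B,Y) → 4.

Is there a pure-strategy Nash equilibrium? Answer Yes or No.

Row minima: T → -5, B → -9; maximin = -5.
Column maxima: X → 8, Y → 4; minimax = 4.
-5 ≠ 4, so no pure-strategy equilibrium exists.

No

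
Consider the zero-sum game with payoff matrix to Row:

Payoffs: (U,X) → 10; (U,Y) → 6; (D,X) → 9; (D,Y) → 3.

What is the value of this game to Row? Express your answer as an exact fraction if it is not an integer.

Row minima: U → 6, D → 3; maximin = 6.
Column maxima: X → 10, Y → 6; minimax = 6.
Since maximin = minimax = 6, there is a saddle point and the value is 6.

6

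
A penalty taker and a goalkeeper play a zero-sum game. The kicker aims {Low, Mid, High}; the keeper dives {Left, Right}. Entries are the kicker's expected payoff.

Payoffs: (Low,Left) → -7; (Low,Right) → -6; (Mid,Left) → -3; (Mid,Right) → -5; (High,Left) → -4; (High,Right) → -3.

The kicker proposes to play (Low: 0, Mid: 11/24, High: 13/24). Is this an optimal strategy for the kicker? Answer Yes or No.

No

Against Left this mix gives (11/24)·(-3) + (13/24)·(-4) = -85/24.
Against Right this mix gives (11/24)·(-5) + (13/24)·(-3) = -47/12.
The keeper will play Right, holding the kicker to -47/12. Shifting weight toward the row that does better against Right would raise this floor (the equalizing mix achieves -11/3 against both Right and Left), so the proposed strategy is not optimal.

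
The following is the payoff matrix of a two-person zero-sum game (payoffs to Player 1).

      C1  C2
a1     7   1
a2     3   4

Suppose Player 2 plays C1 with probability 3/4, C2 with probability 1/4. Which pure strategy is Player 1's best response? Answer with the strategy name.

Expected payoff of a1: (3/4)·7 + (1/4)·1 = 11/2.
Expected payoff of a2: (3/4)·3 + (1/4)·4 = 13/4.
The largest is 11/2, so Player 1's best response is a1.

a1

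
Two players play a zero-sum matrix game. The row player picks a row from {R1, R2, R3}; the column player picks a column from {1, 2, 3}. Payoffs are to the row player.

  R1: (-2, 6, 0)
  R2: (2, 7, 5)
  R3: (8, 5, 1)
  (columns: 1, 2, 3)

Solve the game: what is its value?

19/5

Row minima: R1 → -2, R2 → 2, R3 → 1; maximin = 2.
Column maxima: 1 → 8, 2 → 7, 3 → 5; minimax = 5.
2 ≠ 5, so there is no saddle point; optimal play is mixed.
R1 is strictly dominated by R2, so the row player never plays it.
2 is strictly dominated by 3 (it gives the row player strictly more in every row), so the column player never plays it.
On the remaining 2×2 (R2, R3 vs 1, 3):
Let the row player play R2 with probability p. Expected payoff against 1: 2p + 8(1−p) = −6p + 8; against 3: 5p + 1(1−p) = 4p + 1.
Setting these equal: −6p + 8 = 4p + 1 ⇒ −10p = -7 ⇒ p = 7/10, and the value is (-6)·(7/10) + 8 = 19/5.
For the column player: with q = P(1), equating R2's and R3's payoffs gives −3q + 5 = 7q + 1 ⇒ q = 2/5.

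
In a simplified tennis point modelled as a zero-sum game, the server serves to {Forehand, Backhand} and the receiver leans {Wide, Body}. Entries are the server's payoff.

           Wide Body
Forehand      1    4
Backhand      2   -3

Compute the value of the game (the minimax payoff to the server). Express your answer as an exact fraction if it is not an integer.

11/8

Row minima: Forehand → 1, Backhand → -3; maximin = 1.
Column maxima: Wide → 2, Body → 4; minimax = 2.
1 ≠ 2, so there is no saddle point; optimal play is mixed.
Let the server play Forehand with probability p. Expected payoff against Wide: 1p + 2(1−p) = −p + 2; against Body: 4p + (-3)(1−p) = 7p − 3.
Setting these equal: −p + 2 = 7p − 3 ⇒ −8p = -5 ⇒ p = 5/8, and the value is (-1)·(5/8) + 2 = 11/8.
For the receiver: with q = P(Wide), equating Forehand's and Backhand's payoffs gives −3q + 4 = 5q − 3 ⇒ q = 7/8.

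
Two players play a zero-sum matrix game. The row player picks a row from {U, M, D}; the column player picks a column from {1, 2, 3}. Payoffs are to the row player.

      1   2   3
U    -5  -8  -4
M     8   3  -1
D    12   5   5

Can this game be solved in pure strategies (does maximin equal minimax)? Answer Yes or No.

Yes

Row minima: U → -8, M → -1, D → 5; maximin = 5.
Column maxima: 1 → 12, 2 → 5, 3 → 5; minimax = 5.
maximin = minimax = 5, so a saddle point exists.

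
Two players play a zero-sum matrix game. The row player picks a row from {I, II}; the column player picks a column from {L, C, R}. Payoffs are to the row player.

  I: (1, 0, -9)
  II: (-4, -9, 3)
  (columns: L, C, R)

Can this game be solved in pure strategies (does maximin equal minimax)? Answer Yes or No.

Row minima: I → -9, II → -9; maximin = -9.
Column maxima: L → 1, C → 0, R → 3; minimax = 0.
-9 ≠ 0, so no pure-strategy equilibrium exists.

No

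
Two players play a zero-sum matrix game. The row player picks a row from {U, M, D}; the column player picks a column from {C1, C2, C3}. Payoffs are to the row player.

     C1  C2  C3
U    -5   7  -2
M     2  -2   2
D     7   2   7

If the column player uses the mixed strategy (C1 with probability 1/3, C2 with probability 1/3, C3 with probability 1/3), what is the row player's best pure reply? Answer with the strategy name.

D

Expected payoff of U: (1/3)·(-5) + (1/3)·7 + (1/3)·(-2) = 0.
Expected payoff of M: (1/3)·2 + (1/3)·(-2) + (1/3)·2 = 2/3.
Expected payoff of D: (1/3)·7 + (1/3)·2 + (1/3)·7 = 16/3.
The largest is 16/3, so the row player's best response is D.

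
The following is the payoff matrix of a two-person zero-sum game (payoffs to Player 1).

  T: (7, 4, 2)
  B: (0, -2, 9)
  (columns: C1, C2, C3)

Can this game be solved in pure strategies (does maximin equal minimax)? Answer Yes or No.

No

Row minima: T → 2, B → -2; maximin = 2.
Column maxima: C1 → 7, C2 → 4, C3 → 9; minimax = 4.
2 ≠ 4, so no pure-strategy equilibrium exists.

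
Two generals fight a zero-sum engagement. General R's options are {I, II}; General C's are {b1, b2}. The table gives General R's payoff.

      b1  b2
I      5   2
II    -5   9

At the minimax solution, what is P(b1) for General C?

Row minima: I → 2, II → -5; maximin = 2.
Column maxima: b1 → 5, b2 → 9; minimax = 5.
2 ≠ 5, so there is no saddle point; optimal play is mixed.
Let General R play I with probability p. Expected payoff against b1: 5p + (-5)(1−p) = 10p − 5; against b2: 2p + 9(1−p) = −7p + 9.
Setting these equal: 10p − 5 = −7p + 9 ⇒ 17p = 14 ⇒ p = 14/17, and the value is (10)·(14/17) − 5 = 55/17.
For General C: with q = P(b1), equating I's and II's payoffs gives 3q + 2 = −14q + 9 ⇒ q = 7/17.

7/17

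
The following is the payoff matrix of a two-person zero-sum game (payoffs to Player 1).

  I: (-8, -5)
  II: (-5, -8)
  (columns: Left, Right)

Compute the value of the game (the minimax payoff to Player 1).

-13/2

Row minima: I → -8, II → -8; maximin = -8.
Column maxima: Left → -5, Right → -5; minimax = -5.
-8 ≠ -5, so there is no saddle point; optimal play is mixed.
Let Player 1 play I with probability p. Expected payoff against Left: (-8)p + (-5)(1−p) = −3p − 5; against Right: (-5)p + (-8)(1−p) = 3p − 8.
Setting these equal: −3p − 5 = 3p − 8 ⇒ −6p = -3 ⇒ p = 1/2, and the value is (-3)·(1/2) − 5 = -13/2.
For Player 2: with q = P(Left), equating I's and II's payoffs gives −3q − 5 = 3q − 8 ⇒ q = 1/2.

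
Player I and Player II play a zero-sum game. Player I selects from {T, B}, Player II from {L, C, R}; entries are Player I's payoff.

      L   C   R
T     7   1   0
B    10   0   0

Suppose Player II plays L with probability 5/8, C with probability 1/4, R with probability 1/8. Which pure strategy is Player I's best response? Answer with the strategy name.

B

Expected payoff of T: (5/8)·7 + (1/4)·1 + (1/8)·0 = 37/8.
Expected payoff of B: (5/8)·10 + (1/4)·0 + (1/8)·0 = 25/4.
The largest is 25/4, so Player I's best response is B.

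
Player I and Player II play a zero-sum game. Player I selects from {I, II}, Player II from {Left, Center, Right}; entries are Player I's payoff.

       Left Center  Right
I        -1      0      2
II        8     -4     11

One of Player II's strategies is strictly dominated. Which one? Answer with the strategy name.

Right

Left holds Player I's payoff strictly below Right in every row: -1 < 2, 8 < 11.
So Right is strictly dominated for Player II.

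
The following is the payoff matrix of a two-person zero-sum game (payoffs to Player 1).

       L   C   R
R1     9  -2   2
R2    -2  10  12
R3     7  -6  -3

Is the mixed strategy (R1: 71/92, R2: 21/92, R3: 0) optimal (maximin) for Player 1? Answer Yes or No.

Against L this mix gives (71/92)·9 + (21/92)·(-2) = 597/92.
Against C this mix gives (71/92)·(-2) + (21/92)·10 = 17/23.
Against R this mix gives (71/92)·2 + (21/92)·12 = 197/46.
Player 2 will play C, holding Player 1 to 17/23. Shifting weight toward the row that does better against C would raise this floor (the equalizing mix achieves 86/23 against both C and L), so the proposed strategy is not optimal.

No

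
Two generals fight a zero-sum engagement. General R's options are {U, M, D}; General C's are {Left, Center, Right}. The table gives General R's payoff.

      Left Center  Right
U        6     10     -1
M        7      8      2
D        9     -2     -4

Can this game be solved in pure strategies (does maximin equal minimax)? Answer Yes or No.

Row minima: U → -1, M → 2, D → -4; maximin = 2.
Column maxima: Left → 9, Center → 10, Right → 2; minimax = 2.
maximin = minimax = 2, so a saddle point exists.

Yes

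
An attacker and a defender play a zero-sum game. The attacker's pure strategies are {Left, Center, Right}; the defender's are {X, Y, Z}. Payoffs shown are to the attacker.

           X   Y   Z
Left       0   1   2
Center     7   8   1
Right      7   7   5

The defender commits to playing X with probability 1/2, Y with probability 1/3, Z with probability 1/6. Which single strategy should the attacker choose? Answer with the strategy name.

Right

Expected payoff of Left: (1/2)·0 + (1/3)·1 + (1/6)·2 = 2/3.
Expected payoff of Center: (1/2)·7 + (1/3)·8 + (1/6)·1 = 19/3.
Expected payoff of Right: (1/2)·7 + (1/3)·7 + (1/6)·5 = 20/3.
The largest is 20/3, so the attacker's best response is Right.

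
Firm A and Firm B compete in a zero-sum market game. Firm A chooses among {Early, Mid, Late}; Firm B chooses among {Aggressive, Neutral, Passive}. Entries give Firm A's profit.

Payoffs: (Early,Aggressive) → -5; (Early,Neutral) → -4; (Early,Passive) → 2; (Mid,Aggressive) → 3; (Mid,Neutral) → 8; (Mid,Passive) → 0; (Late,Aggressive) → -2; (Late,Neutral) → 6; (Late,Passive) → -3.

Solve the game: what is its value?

3/5

Row minima: Early → -5, Mid → 0, Late → -3; maximin = 0.
Column maxima: Aggressive → 3, Neutral → 8, Passive → 2; minimax = 2.
0 ≠ 2, so there is no saddle point; optimal play is mixed.
Late is strictly dominated by Mid, so Firm A never plays it.
Neutral is strictly dominated by Aggressive (it gives Firm A strictly more in every row), so Firm B never plays it.
On the remaining 2×2 (Early, Mid vs Aggressive, Passive):
Let Firm A play Early with probability p. Expected payoff against Aggressive: (-5)p + 3(1−p) = −8p + 3; against Passive: 2p + 0(1−p) = 2p.
Setting these equal: −8p + 3 = 2p ⇒ −10p = -3 ⇒ p = 3/10, and the value is (-8)·(3/10) + 3 = 3/5.
For Firm B: with q = P(Aggressive), equating Early's and Mid's payoffs gives −7q + 2 = 3q ⇒ q = 1/5.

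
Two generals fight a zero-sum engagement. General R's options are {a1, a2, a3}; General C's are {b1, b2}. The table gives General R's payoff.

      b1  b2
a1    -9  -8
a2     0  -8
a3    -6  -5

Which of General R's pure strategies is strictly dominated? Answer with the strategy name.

a1

a3 gives a strictly higher payoff than a1 against every column: -6 > -9, -5 > -8.
So a1 is strictly dominated and General R never plays it.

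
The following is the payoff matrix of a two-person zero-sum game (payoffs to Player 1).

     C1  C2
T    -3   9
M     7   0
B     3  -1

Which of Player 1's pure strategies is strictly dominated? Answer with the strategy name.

B

M gives a strictly higher payoff than B against every column: 7 > 3, 0 > -1.
So B is strictly dominated and Player 1 never plays it.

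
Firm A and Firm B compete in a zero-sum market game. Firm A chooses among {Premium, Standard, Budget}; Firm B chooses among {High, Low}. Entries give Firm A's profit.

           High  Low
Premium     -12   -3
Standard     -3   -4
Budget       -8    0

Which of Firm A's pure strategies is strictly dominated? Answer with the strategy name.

Premium

Budget gives a strictly higher payoff than Premium against every column: -8 > -12, 0 > -3.
So Premium is strictly dominated and Firm A never plays it.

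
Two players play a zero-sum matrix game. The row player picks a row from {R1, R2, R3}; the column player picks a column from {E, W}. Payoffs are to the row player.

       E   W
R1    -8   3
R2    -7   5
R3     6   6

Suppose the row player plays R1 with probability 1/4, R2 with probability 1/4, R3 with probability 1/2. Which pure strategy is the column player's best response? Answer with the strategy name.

E

If the column player plays E, the row player's expected payoff is (1/4)·(-8) + (1/4)·(-7) + (1/2)·6 = -3/4.
If the column player plays W, the row player's expected payoff is (1/4)·3 + (1/4)·5 + (1/2)·6 = 5.
The column player minimizes the row player's payoff; the smallest is -3/4, so the best response is E.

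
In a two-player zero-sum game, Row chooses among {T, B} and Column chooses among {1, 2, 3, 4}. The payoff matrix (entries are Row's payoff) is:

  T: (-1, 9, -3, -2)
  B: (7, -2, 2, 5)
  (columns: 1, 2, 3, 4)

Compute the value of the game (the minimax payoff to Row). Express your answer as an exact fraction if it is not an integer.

3/4

Row minima: T → -3, B → -2; maximin = -2.
Column maxima: 1 → 7, 2 → 9, 3 → 2, 4 → 5; minimax = 2.
-2 ≠ 2, so there is no saddle point; optimal play is mixed.
1 is strictly dominated by 3 (it gives Row strictly more in every row), so Column never plays it.
4 is strictly dominated by 3 (it gives Row strictly more in every row), so Column never plays it.
On the remaining 2×2 (T, B vs 2, 3):
Let Row play T with probability p. Expected payoff against 2: 9p + (-2)(1−p) = 11p − 2; against 3: (-3)p + 2(1−p) = −5p + 2.
Setting these equal: 11p − 2 = −5p + 2 ⇒ 16p = 4 ⇒ p = 1/4, and the value is (11)·(1/4) − 2 = 3/4.
For Column: with q = P(2), equating T's and B's payoffs gives 12q − 3 = −4q + 2 ⇒ q = 5/16.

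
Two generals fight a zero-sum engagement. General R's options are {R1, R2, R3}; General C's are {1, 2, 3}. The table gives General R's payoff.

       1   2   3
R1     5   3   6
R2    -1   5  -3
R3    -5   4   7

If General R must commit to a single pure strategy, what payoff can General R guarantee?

3

Row minima: R1 → 3, R2 → -3, R3 → -5.
The best of these is 3.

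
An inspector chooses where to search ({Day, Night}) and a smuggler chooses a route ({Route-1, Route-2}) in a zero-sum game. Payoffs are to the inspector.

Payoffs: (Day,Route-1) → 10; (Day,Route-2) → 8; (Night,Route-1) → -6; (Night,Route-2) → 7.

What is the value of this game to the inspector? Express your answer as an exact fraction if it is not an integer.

Row minima: Day → 8, Night → -6; maximin = 8.
Column maxima: Route-1 → 10, Route-2 → 8; minimax = 8.
Since maximin = minimax = 8, there is a saddle point and the value is 8.

8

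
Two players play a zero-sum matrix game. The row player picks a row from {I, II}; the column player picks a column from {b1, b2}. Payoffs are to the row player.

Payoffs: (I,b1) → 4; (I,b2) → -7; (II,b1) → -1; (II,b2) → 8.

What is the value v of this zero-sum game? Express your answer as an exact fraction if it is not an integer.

5/4

Row minima: I → -7, II → -1; maximin = -1.
Column maxima: b1 → 4, b2 → 8; minimax = 4.
-1 ≠ 4, so there is no saddle point; optimal play is mixed.
Let the row player play I with probability p. Expected payoff against b1: 4p + (-1)(1−p) = 5p − 1; against b2: (-7)p + 8(1−p) = −15p + 8.
Setting these equal: 5p − 1 = −15p + 8 ⇒ 20p = 9 ⇒ p = 9/20, and the value is (5)·(9/20) − 1 = 5/4.
For the column player: with q = P(b1), equating I's and II's payoffs gives 11q − 7 = −9q + 8 ⇒ q = 3/4.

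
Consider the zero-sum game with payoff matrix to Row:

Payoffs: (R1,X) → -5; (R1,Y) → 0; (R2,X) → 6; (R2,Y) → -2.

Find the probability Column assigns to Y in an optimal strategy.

Row minima: R1 → -5, R2 → -2; maximin = -2.
Column maxima: X → 6, Y → 0; minimax = 0.
-2 ≠ 0, so there is no saddle point; optimal play is mixed.
Let Row play R1 with probability p. Expected payoff against X: (-5)p + 6(1−p) = −11p + 6; against Y: 0p + (-2)(1−p) = 2p − 2.
Setting these equal: −11p + 6 = 2p − 2 ⇒ −13p = -8 ⇒ p = 8/13, and the value is (-11)·(8/13) + 6 = -10/13.
For Column: with q = P(X), equating R1's and R2's payoffs gives −5q = 8q − 2 ⇒ q = 2/13.

11/13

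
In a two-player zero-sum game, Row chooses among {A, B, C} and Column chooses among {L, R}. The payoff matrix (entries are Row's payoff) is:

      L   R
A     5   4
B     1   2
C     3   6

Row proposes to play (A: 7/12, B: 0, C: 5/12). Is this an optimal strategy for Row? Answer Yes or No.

No

Against L this mix gives (7/12)·5 + (5/12)·3 = 25/6.
Against R this mix gives (7/12)·4 + (5/12)·6 = 29/6.
Column will play L, holding Row to 25/6. Shifting weight toward the row that does better against L would raise this floor (the equalizing mix achieves 9/2 against both L and R), so the proposed strategy is not optimal.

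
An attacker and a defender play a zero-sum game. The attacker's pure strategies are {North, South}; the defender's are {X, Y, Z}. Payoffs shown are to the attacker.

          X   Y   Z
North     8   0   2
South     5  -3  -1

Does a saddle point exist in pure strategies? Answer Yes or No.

Row minima: North → 0, South → -3; maximin = 0.
Column maxima: X → 8, Y → 0, Z → 2; minimax = 0.
maximin = minimax = 0, so a saddle point exists.

Yes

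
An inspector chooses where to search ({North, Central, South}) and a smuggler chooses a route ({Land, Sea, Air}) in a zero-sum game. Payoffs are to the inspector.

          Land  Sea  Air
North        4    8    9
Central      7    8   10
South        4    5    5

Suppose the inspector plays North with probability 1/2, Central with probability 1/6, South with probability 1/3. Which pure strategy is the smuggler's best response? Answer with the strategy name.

If the smuggler plays Land, the inspector's expected payoff is (1/2)·4 + (1/6)·7 + (1/3)·4 = 9/2.
If the smuggler plays Sea, the inspector's expected payoff is (1/2)·8 + (1/6)·8 + (1/3)·5 = 7.
If the smuggler plays Air, the inspector's expected payoff is (1/2)·9 + (1/6)·10 + (1/3)·5 = 47/6.
The smuggler minimizes the inspector's payoff; the smallest is 9/2, so the best response is Land.

Land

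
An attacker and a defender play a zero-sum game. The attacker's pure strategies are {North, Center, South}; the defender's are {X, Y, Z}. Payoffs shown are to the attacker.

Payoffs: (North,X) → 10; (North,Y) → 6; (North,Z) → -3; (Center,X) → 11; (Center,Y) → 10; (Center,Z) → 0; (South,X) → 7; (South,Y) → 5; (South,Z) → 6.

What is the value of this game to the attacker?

Row minima: North → -3, Center → 0, South → 5; maximin = 5.
Column maxima: X → 11, Y → 10, Z → 6; minimax = 6.
5 ≠ 6, so there is no saddle point; optimal play is mixed.
North is strictly dominated by Center, so the attacker never plays it.
X is strictly dominated by Y (it gives the attacker strictly more in every row), so the defender never plays it.
On the remaining 2×2 (Center, South vs Y, Z):
Let the attacker play Center with probability p. Expected payoff against Y: 10p + 5(1−p) = 5p + 5; against Z: 0p + 6(1−p) = −6p + 6.
Setting these equal: 5p + 5 = −6p + 6 ⇒ 11p = 1 ⇒ p = 1/11, and the value is (5)·(1/11) + 5 = 60/11.
For the defender: with q = P(Y), equating Center's and South's payoffs gives 10q = −q + 6 ⇒ q = 6/11.

60/11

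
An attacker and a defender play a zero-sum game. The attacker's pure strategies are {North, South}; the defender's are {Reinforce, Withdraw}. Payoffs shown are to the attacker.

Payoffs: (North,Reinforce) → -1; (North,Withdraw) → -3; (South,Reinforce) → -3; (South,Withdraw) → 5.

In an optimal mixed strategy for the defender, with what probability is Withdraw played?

Row minima: North → -3, South → -3; maximin = -3.
Column maxima: Reinforce → -1, Withdraw → 5; minimax = -1.
-3 ≠ -1, so there is no saddle point; optimal play is mixed.
Let the attacker play North with probability p. Expected payoff against Reinforce: (-1)p + (-3)(1−p) = 2p − 3; against Withdraw: (-3)p + 5(1−p) = −8p + 5.
Setting these equal: 2p − 3 = −8p + 5 ⇒ 10p = 8 ⇒ p = 4/5, and the value is (2)·(4/5) − 3 = -7/5.
For the defender: with q = P(Reinforce), equating North's and South's payoffs gives 2q − 3 = −8q + 5 ⇒ q = 4/5.

1/5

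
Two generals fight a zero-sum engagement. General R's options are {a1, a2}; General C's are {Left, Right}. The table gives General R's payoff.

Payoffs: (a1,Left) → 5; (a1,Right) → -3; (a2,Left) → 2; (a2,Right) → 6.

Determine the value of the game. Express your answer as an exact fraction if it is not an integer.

3

Row minima: a1 → -3, a2 → 2; maximin = 2.
Column maxima: Left → 5, Right → 6; minimax = 5.
2 ≠ 5, so there is no saddle point; optimal play is mixed.
Let General R play a1 with probability p. Expected payoff against Left: 5p + 2(1−p) = 3p + 2; against Right: (-3)p + 6(1−p) = −9p + 6.
Setting these equal: 3p + 2 = −9p + 6 ⇒ 12p = 4 ⇒ p = 1/3, and the value is (3)·(1/3) + 2 = 3.
For General C: with q = P(Left), equating a1's and a2's payoffs gives 8q − 3 = −4q + 6 ⇒ q = 3/4.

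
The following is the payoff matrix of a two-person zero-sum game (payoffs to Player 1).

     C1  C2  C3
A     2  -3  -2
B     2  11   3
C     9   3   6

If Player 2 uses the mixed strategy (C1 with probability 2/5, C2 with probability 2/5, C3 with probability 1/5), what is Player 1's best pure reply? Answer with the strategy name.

Expected payoff of A: (2/5)·2 + (2/5)·(-3) + (1/5)·(-2) = -4/5.
Expected payoff of B: (2/5)·2 + (2/5)·11 + (1/5)·3 = 29/5.
Expected payoff of C: (2/5)·9 + (2/5)·3 + (1/5)·6 = 6.
The largest is 6, so Player 1's best response is C.

C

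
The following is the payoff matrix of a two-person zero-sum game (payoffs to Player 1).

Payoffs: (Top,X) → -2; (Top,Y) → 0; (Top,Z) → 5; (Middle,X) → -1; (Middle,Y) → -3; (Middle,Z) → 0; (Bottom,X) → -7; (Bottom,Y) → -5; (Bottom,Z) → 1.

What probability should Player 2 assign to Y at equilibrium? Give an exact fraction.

Row minima: Top → -2, Middle → -3, Bottom → -7; maximin = -2.
Column maxima: X → -1, Y → 0, Z → 5; minimax = -1.
-2 ≠ -1, so there is no saddle point; optimal play is mixed.
Bottom is strictly dominated by Top, so Player 1 never plays it.
Z is strictly dominated by X (it gives Player 1 strictly more in every row), so Player 2 never plays it.
On the remaining 2×2 (Top, Middle vs X, Y):
Let Player 1 play Top with probability p. Expected payoff against X: (-2)p + (-1)(1−p) = −p − 1; against Y: 0p + (-3)(1−p) = 3p − 3.
Setting these equal: −p − 1 = 3p − 3 ⇒ −4p = -2 ⇒ p = 1/2, and the value is (-1)·(1/2) − 1 = -3/2.
For Player 2: with q = P(X), equating Top's and Middle's payoffs gives −2q = 2q − 3 ⇒ q = 3/4.

1/4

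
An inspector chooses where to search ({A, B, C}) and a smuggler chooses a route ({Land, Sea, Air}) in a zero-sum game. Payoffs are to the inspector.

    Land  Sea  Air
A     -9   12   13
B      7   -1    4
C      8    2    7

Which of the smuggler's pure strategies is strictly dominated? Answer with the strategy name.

Sea holds the inspector's payoff strictly below Air in every row: 12 < 13, -1 < 4, 2 < 7.
So Air is strictly dominated for the smuggler.

Air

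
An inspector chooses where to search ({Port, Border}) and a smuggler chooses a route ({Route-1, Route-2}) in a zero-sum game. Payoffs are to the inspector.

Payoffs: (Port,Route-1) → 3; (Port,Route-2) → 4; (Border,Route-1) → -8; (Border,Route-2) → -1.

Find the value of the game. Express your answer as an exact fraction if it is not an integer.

Row minima: Port → 3, Border → -8; maximin = 3.
Column maxima: Route-1 → 3, Route-2 → 4; minimax = 3.
Since maximin = minimax = 3, there is a saddle point and the value is 3.

3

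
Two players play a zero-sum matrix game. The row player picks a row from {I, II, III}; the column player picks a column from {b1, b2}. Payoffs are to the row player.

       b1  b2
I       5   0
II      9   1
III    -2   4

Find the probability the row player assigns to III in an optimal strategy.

4/7

Row minima: I → 0, II → 1, III → -2; maximin = 1.
Column maxima: b1 → 9, b2 → 4; minimax = 4.
1 ≠ 4, so there is no saddle point; optimal play is mixed.
I is strictly dominated by II, so the row player never plays it.
On the remaining 2×2 (II, III vs b1, b2):
Let the row player play II with probability p. Expected payoff against b1: 9p + (-2)(1−p) = 11p − 2; against b2: 1p + 4(1−p) = −3p + 4.
Setting these equal: 11p − 2 = −3p + 4 ⇒ 14p = 6 ⇒ p = 3/7, and the value is (11)·(3/7) − 2 = 19/7.
For the column player: with q = P(b1), equating II's and III's payoffs gives 8q + 1 = −6q + 4 ⇒ q = 3/14.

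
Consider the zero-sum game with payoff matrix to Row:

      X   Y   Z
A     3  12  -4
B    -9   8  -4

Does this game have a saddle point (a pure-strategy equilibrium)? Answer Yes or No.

Yes

Row minima: A → -4, B → -9; maximin = -4.
Column maxima: X → 3, Y → 12, Z → -4; minimax = -4.
maximin = minimax = -4, so a saddle point exists.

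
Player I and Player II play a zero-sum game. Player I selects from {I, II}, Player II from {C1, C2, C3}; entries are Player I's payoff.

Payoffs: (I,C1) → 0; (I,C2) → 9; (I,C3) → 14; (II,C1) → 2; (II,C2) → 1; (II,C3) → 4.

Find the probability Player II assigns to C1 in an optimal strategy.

4/5

Row minima: I → 0, II → 1; maximin = 1.
Column maxima: C1 → 2, C2 → 9, C3 → 14; minimax = 2.
1 ≠ 2, so there is no saddle point; optimal play is mixed.
C3 is strictly dominated by C1 (it gives Player I strictly more in every row), so Player II never plays it.
On the remaining 2×2 (I, II vs C1, C2):
Let Player I play I with probability p. Expected payoff against C1: 0p + 2(1−p) = −2p + 2; against C2: 9p + 1(1−p) = 8p + 1.
Setting these equal: −2p + 2 = 8p + 1 ⇒ −10p = -1 ⇒ p = 1/10, and the value is (-2)·(1/10) + 2 = 9/5.
For Player II: with q = P(C1), equating I's and II's payoffs gives −9q + 9 = q + 1 ⇒ q = 4/5.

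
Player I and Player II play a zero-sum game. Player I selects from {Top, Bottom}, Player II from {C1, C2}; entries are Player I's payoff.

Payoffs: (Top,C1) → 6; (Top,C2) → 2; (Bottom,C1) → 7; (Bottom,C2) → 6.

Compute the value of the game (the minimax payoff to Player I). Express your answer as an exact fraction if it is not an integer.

6

Row minima: Top → 2, Bottom → 6; maximin = 6.
Column maxima: C1 → 7, C2 → 6; minimax = 6.
Since maximin = minimax = 6, there is a saddle point and the value is 6.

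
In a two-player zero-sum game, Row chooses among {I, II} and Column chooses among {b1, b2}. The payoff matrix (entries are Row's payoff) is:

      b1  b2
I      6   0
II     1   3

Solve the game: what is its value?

Row minima: I → 0, II → 1; maximin = 1.
Column maxima: b1 → 6, b2 → 3; minimax = 3.
1 ≠ 3, so there is no saddle point; optimal play is mixed.
Let Row play I with probability p. Expected payoff against b1: 6p + 1(1−p) = 5p + 1; against b2: 0p + 3(1−p) = −3p + 3.
Setting these equal: 5p + 1 = −3p + 3 ⇒ 8p = 2 ⇒ p = 1/4, and the value is (5)·(1/4) + 1 = 9/4.
For Column: with q = P(b1), equating I's and II's payoffs gives 6q = −2q + 3 ⇒ q = 3/8.

9/4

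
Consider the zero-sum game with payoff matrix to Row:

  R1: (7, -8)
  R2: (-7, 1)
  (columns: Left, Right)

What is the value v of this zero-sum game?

Row minima: R1 → -8, R2 → -7; maximin = -7.
Column maxima: Left → 7, Right → 1; minimax = 1.
-7 ≠ 1, so there is no saddle point; optimal play is mixed.
Let Row play R1 with probability p. Expected payoff against Left: 7p + (-7)(1−p) = 14p − 7; against Right: (-8)p + 1(1−p) = −9p + 1.
Setting these equal: 14p − 7 = −9p + 1 ⇒ 23p = 8 ⇒ p = 8/23, and the value is (14)·(8/23) − 7 = -49/23.
For Column: with q = P(Left), equating R1's and R2's payoffs gives 15q − 8 = −8q + 1 ⇒ q = 9/23.

-49/23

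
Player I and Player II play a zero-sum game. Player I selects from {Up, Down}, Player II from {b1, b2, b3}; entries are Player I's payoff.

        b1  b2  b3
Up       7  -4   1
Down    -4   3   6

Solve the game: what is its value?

5/18

Row minima: Up → -4, Down → -4; maximin = -4.
Column maxima: b1 → 7, b2 → 3, b3 → 6; minimax = 3.
-4 ≠ 3, so there is no saddle point; optimal play is mixed.
b3 is strictly dominated by b2 (it gives Player I strictly more in every row), so Player II never plays it.
On the remaining 2×2 (Up, Down vs b1, b2):
Let Player I play Up with probability p. Expected payoff against b1: 7p + (-4)(1−p) = 11p − 4; against b2: (-4)p + 3(1−p) = −7p + 3.
Setting these equal: 11p − 4 = −7p + 3 ⇒ 18p = 7 ⇒ p = 7/18, and the value is (11)·(7/18) − 4 = 5/18.
For Player II: with q = P(b1), equating Up's and Down's payoffs gives 11q − 4 = −7q + 3 ⇒ q = 7/18.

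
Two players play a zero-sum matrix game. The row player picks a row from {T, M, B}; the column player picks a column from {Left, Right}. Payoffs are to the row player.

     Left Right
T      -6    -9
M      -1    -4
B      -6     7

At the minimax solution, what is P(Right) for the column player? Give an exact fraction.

Row minima: T → -9, M → -4, B → -6; maximin = -4.
Column maxima: Left → -1, Right → 7; minimax = -1.
-4 ≠ -1, so there is no saddle point; optimal play is mixed.
T is strictly dominated by M, so the row player never plays it.
On the remaining 2×2 (M, B vs Left, Right):
Let the row player play M with probability p. Expected payoff against Left: (-1)p + (-6)(1−p) = 5p − 6; against Right: (-4)p + 7(1−p) = −11p + 7.
Setting these equal: 5p − 6 = −11p + 7 ⇒ 16p = 13 ⇒ p = 13/16, and the value is (5)·(13/16) − 6 = -31/16.
For the column player: with q = P(Left), equating M's and B's payoffs gives 3q − 4 = −13q + 7 ⇒ q = 11/16.

5/16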